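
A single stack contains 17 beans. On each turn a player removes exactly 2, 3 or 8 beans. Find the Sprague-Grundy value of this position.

1

Grundy values for subtraction set {2, 3, 8}:
k:     0  1  2  3  4  5  6  7  8  9 10 11 12 13 14 15 16 17
g(k):  0  0  1  1  2  0  0  1  1  2  0  0  1  1  2  0  0  1
So g(17) = 1.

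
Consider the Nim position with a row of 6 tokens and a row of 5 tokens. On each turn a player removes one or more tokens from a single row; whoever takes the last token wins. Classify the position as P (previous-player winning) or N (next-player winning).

N-position

Nim-sum: 6 ^ 5 = 3.
The nim-sum is 3 ≠ 0, so this is an N-position: the player to move can win.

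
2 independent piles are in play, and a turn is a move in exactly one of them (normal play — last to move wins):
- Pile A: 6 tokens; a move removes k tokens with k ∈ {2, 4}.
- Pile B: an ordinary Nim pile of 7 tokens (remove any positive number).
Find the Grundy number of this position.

For pile A, compute g(0), g(1), … with moves {2, 4}:
g(0) = mex{} = 0
g(1) = mex{} = 0
g(2) = mex{0} = 1
g(3) = mex{0} = 1
g(4) = mex{0,1} = 2
g(5) = mex{0,1} = 2
g(6) = mex{1,2} = 0
So g(6) = 0.
Pile B is a plain Nim pile of size 7, so its Grundy value is 7.
By the Sprague-Grundy theorem, the Grundy value of a sum of independent games is the XOR of the component values.
Combined value = 0 ⊕ 7 = 7.

7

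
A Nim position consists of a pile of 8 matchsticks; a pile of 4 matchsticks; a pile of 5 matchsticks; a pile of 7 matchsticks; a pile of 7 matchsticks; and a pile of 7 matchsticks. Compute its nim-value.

14

Compute the nim-sum pairwise:
8 ⊕ 4 = 12
12 ⊕ 5 = 9
9 ⊕ 7 = 14
14 ⊕ 7 = 9
9 ⊕ 7 = 14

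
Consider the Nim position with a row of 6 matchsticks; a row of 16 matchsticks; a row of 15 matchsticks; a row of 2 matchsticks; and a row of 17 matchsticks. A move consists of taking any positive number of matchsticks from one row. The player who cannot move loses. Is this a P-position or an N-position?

N-position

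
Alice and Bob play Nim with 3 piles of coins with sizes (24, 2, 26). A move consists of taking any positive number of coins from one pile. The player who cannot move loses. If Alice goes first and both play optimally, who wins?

Nim-sum: 24 ⊕ 2 ⊕ 26 = 0.
The nim-sum is 0, so this is a P-position: the player to move is in a losing position under optimal play; Alice is about to move from it and so loses — Bob wins.

Bob wins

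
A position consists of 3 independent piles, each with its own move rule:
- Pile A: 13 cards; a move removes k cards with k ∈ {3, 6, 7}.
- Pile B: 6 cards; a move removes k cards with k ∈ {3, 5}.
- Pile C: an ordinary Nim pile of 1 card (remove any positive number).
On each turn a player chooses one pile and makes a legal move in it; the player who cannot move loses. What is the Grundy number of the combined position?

2

Build the Grundy sequence for pile A with g(k) = mex{g(k−s) : s ∈ {3, 6, 7}, s ≤ k}:
k:     0  1  2  3  4  5  6  7  8  9 10 11 12 13
g(k):  0  0  0  1  1  1  2  2  2  3  0  0  0  1
So g(13) = 1.
For pile B, compute g(0), g(1), … with moves {3, 5}:
k:     0  1  2  3  4  5  6
g(k):  0  0  0  1  1  1  2
So g(6) = 2.
Pile C is a plain Nim pile of size 1, so its Grundy value is 1.
By the Sprague-Grundy theorem, the Grundy value of a sum of independent games is the XOR of the component values.
Combined value = 1 XOR 2 XOR 1 = 2.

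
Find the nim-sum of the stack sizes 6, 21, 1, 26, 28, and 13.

Nim-sum: 6 ^ 21 ^ 1 ^ 26 ^ 28 ^ 13 = 25.

25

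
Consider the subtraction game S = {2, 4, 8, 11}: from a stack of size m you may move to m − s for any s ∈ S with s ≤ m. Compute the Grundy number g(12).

3

Build the Grundy sequence with g(k) = mex{g(k−s) : s ∈ {2, 4, 8, 11}, s ≤ k}:
k:     0  1  2  3  4  5  6  7  8  9 10 11 12
g(k):  0  0  1  1  2  2  0  0  1  1  2  2  3
So g(12) = 3.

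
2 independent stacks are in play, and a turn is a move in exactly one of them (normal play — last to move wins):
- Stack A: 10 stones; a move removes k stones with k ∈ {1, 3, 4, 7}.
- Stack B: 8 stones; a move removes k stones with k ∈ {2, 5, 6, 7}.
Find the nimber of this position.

For stack A, compute g(0), g(1), … with moves {1, 3, 4, 7}:
k:     0  1  2  3  4  5  6  7  8  9 10
g(k):  0  1  0  1  2  3  2  3  0  1  0
So g(10) = 0.
Build the Grundy sequence for stack B with g(k) = mex{g(k−s) : s ∈ {2, 5, 6, 7}, s ≤ k}:
k:     0  1  2  3  4  5  6  7  8
g(k):  0  0  1  1  0  2  1  3  2
So g(8) = 2.
By the Sprague-Grundy theorem, the Grundy value of a sum of independent games is the XOR of the component values.
Combined value = 0 ⊕ 2 = 2.

2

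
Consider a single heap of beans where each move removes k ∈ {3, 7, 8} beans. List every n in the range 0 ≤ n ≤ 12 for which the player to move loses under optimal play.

0, 1, 2, 6, 11, 12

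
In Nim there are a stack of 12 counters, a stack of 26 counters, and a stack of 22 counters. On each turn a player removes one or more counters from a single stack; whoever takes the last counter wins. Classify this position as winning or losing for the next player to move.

In binary:
  01100  (12)
  11010  (26)
  10110  (22)
  -----
  00000  (0)
The nim-sum is 0, so this is a P-position: the player to move is in a losing position under optimal play.

Losing position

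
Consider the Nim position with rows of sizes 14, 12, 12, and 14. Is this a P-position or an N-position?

P-position

Compute the nim-sum pairwise:
14 ⊕ 12 = 2
2 ⊕ 12 = 14
14 ⊕ 14 = 0
The nim-sum is 0, so this is a P-position: the player to move is in a losing position under optimal play.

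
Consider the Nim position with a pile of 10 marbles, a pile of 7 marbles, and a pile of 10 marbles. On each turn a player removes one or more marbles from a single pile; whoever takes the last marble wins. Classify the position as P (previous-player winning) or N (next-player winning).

N-position

Nim-sum: 10 ^ 7 ^ 10 = 7.
The nim-sum is 7 ≠ 0, so this is an N-position: the player to move can win.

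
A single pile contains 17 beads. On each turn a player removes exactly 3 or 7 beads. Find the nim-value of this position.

Grundy values for subtraction set {3, 7}:
k:     0  1  2  3  4  5  6  7  8  9 10 11 12 13 14 15 16 17
g(k):  0  0  0  1  1  1  0  2  2  1  0  0  0  1  1  1  0  2
So g(17) = 2.

2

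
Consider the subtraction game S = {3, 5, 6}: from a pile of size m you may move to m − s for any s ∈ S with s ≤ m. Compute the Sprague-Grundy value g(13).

Build the Grundy sequence with g(k) = mex{g(k−s) : s ∈ {3, 5, 6}, s ≤ k}:
k:     0  1  2  3  4  5  6  7  8  9 10 11 12 13
g(k):  0  0  0  1  1  1  2  2  2  0  0  0  1  1
So g(13) = 1.

1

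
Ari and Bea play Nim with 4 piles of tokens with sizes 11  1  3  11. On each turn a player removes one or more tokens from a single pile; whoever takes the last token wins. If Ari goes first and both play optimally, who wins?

Ari wins

Nim-sum: 11 XOR 1 XOR 3 XOR 11 = 2.
The nim-sum is 2 ≠ 0, so this is an N-position: the player to move can win; Ari has a winning move.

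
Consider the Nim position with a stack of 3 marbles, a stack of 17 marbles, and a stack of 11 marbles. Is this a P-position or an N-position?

N-position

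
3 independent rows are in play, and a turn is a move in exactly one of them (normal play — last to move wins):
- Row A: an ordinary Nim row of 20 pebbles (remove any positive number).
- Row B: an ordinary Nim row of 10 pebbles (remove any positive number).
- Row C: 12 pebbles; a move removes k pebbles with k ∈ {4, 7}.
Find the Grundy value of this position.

30

Row A is a plain Nim row of size 20, so its Grundy value is 20.
Row B is a plain Nim row of size 10, so its Grundy value is 10.
Build the Grundy sequence for row C with g(k) = mex{g(k−s) : s ∈ {4, 7}, s ≤ k}:
g(0) = mex{} = 0
g(1) = mex{} = 0
g(2) = mex{} = 0
g(3) = mex{} = 0
g(4) = mex{0} = 1
g(5) = mex{0} = 1
g(6) = mex{0} = 1
g(7) = mex{0} = 1
g(8) = mex{0,1} = 2
g(9) = mex{0,1} = 2
g(10) = mex{0,1} = 2
g(11) = mex{1} = 0
g(12) = mex{1,2} = 0
So g(12) = 0.
The value of a disjunctive sum is the nim-sum of the parts.
Combined value = 20 ⊕ 10 ⊕ 0 = 30.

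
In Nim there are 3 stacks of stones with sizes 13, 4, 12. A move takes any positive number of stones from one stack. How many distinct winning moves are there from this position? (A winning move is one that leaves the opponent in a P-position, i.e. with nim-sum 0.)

3

Write each in binary and XOR column by column:
  1101  (13)
  0100  (4)
  1100  (12)
  ----
  0101  (5)
The overall nim-sum is X = 5. A stack of size p has a winning move iff p XOR X < p (reduce it to p XOR X).
  13: 13 XOR 5 = 8 < 13 — winning move (to 8).
  4: 4 XOR 5 = 1 < 4 — winning move (to 1).
  12: 12 XOR 5 = 9 < 12 — winning move (to 9).
That gives 3 winning moves.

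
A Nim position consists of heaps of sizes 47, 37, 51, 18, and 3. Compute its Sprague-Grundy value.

40

Write each in binary and XOR column by column:
  101111  (47)
  100101  (37)
  110011  (51)
  010010  (18)
  000011  (3)
  ------
  101000  (40)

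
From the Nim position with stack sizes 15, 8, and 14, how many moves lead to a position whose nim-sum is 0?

In binary:
  1111  (15)
  1000  (8)
  1110  (14)
  ----
  1001  (9)
The overall nim-sum is X = 9. A stack of size p has a winning move iff p XOR X < p (reduce it to p XOR X).
  15: 15 XOR 9 = 6 < 15 — winning move (to 6).
  8: 8 XOR 9 = 1 < 8 — winning move (to 1).
  14: 14 XOR 9 = 7 < 14 — winning move (to 7).
That gives 3 winning moves.

3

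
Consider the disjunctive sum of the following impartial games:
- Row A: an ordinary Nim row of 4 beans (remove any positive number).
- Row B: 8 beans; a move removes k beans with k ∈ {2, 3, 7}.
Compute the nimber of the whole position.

5

Row A is a plain Nim row of size 4, so its Grundy value is 4.
For row B, compute g(0), g(1), … with moves {2, 3, 7}:
k:     0  1  2  3  4  5  6  7  8
g(k):  0  0  1  1  2  0  0  1  1
So g(8) = 1.
By the Sprague-Grundy theorem, the Grundy value of a sum of independent games is the XOR of the component values.
Combined value = 4 ⊕ 1 = 5.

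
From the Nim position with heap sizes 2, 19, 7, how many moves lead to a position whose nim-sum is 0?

1

Nim-sum: 2 ^ 19 ^ 7 = 22.
The overall nim-sum is X = 22. A heap of size p has a winning move iff p XOR X < p (reduce it to p XOR X).
  2: 2 XOR 22 = 20 ≥ 2 — no move.
  19: 19 XOR 22 = 5 < 19 — winning move (to 5).
  7: 7 XOR 22 = 17 ≥ 7 — no move.
That gives 1 winning move.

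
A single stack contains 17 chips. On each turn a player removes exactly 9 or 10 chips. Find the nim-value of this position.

1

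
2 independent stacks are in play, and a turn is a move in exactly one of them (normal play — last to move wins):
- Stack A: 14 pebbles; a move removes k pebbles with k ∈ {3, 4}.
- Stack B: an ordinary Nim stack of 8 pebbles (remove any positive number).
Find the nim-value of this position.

For stack A, compute g(0), g(1), … with moves {3, 4}:
g(0) = mex{} = 0
g(1) = mex{} = 0
g(2) = mex{} = 0
g(3) = mex{0} = 1
g(4) = mex{0} = 1
g(5) = mex{0} = 1
g(6) = mex{0,1} = 2
g(7) = mex{1} = 0
g(8) = mex{1} = 0
g(9) = mex{1,2} = 0
g(10) = mex{0,2} = 1
g(11) = mex{0} = 1
g(12) = mex{0} = 1
g(13) = mex{0,1} = 2
g(14) = mex{1} = 0
So g(14) = 0.
Stack B is a plain Nim stack of size 8, so its Grundy value is 8.
By the Sprague-Grundy theorem, the Grundy value of a sum of independent games is the XOR of the component values.
Combined value = 0 XOR 8 = 8.

8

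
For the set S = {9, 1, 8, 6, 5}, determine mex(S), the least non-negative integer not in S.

0

0 is not in the set, so the mex is 0.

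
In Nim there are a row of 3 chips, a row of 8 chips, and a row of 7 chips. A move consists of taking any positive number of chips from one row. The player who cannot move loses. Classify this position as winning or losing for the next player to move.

Winning position

Bitwise XOR of the heap sizes:
  0011  (3)
  1000  (8)
  0111  (7)
  ----
  1100  (12)
The nim-sum is 12 ≠ 0, so this is an N-position: the player to move can win.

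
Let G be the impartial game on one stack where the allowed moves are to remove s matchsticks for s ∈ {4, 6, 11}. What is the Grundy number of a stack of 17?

0

Build the Grundy sequence with g(k) = mex{g(k−s) : s ∈ {4, 6, 11}, s ≤ k}:
k:     0  1  2  3  4  5  6  7  8  9 10 11 12 13 14 15 16 17
g(k):  0  0  0  0  1  1  1  1  2  2  0  2  3  3  1  0  2  0
So g(17) = 0.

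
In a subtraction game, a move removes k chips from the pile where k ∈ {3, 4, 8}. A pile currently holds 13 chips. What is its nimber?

0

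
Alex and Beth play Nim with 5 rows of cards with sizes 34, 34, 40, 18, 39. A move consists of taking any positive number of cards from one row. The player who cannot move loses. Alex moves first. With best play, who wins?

Alex wins

Nim-sum: 34 ⊕ 34 ⊕ 40 ⊕ 18 ⊕ 39 = 29.
The nim-sum is 29 ≠ 0, so this is an N-position: the player to move can win; Alex has a winning move.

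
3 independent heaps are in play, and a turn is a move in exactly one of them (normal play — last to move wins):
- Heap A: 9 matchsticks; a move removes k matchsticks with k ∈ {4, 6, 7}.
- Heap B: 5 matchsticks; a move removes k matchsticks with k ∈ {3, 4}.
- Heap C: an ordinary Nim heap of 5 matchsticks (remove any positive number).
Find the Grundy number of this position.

Build the Grundy sequence for heap A with g(k) = mex{g(k−s) : s ∈ {4, 6, 7}, s ≤ k}:
g(0) = mex{} = 0
g(1) = mex{} = 0
g(2) = mex{} = 0
g(3) = mex{} = 0
g(4) = mex{0} = 1
g(5) = mex{0} = 1
g(6) = mex{0} = 1
g(7) = mex{0} = 1
g(8) = mex{0,1} = 2
g(9) = mex{0,1} = 2
So g(9) = 2.
Grundy values for heap B (subtraction set {3, 4}):
k:     0  1  2  3  4  5
g(k):  0  0  0  1  1  1
So g(5) = 1.
Heap C is a plain Nim heap of size 5, so its Grundy value is 5.
By the Sprague-Grundy theorem, the Grundy value of a sum of independent games is the XOR of the component values.
Combined value = 2 XOR 1 XOR 5 = 6.

6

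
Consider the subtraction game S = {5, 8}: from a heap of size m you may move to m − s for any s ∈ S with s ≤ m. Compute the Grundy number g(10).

2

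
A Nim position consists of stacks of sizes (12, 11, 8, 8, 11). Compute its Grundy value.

12

Compute the nim-sum pairwise:
12 ^ 11 = 7
7 ^ 8 = 15
15 ^ 8 = 7
7 ^ 11 = 12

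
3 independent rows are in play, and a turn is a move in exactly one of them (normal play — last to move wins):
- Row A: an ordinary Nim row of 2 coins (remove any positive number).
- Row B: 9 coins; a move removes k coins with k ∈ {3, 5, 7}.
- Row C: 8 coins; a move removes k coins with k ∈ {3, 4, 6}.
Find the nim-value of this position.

3

Row A is a plain Nim row of size 2, so its Grundy value is 2.
Grundy values for row B (subtraction set {3, 5, 7}):
g(0) = mex{} = 0
g(1) = mex{} = 0
g(2) = mex{} = 0
g(3) = mex{0} = 1
g(4) = mex{0} = 1
g(5) = mex{0} = 1
g(6) = mex{0,1} = 2
g(7) = mex{0,1} = 2
g(8) = mex{0,1} = 2
g(9) = mex{0,1,2} = 3
So g(9) = 3.
For row C, compute g(0), g(1), … with moves {3, 4, 6}:
g(0) = mex{} = 0
g(1) = mex{} = 0
g(2) = mex{} = 0
g(3) = mex{0} = 1
g(4) = mex{0} = 1
g(5) = mex{0} = 1
g(6) = mex{0,1} = 2
g(7) = mex{0,1} = 2
g(8) = mex{0,1} = 2
So g(8) = 2.
The value of a disjunctive sum is the nim-sum of the parts.
Combined value = 2 ⊕ 3 ⊕ 2 = 3.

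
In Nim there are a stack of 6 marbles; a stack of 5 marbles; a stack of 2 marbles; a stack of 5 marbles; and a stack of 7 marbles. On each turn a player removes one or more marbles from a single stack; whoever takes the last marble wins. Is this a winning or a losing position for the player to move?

Compute the nim-sum pairwise:
6 ^ 5 = 3
3 ^ 2 = 1
1 ^ 5 = 4
4 ^ 7 = 3
The nim-sum is 3 ≠ 0, so this is an N-position: the player to move can win.

Winning position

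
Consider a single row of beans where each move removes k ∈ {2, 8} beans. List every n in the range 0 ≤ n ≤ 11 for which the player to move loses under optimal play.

0, 1, 4, 5, 10, 11

Grundy values for subtraction set {2, 8}:
k:     0  1  2  3  4  5  6  7  8  9 10 11
g(k):  0  0  1  1  0  0  1  1  2  2  0  0
The P-positions (g = 0) in 0..11 are 0, 1, 4, 5, 10, 11.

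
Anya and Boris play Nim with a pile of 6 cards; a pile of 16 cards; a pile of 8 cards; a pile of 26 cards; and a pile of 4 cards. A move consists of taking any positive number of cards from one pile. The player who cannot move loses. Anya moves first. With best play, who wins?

Write each in binary and XOR column by column:
  00110  (6)
  10000  (16)
  01000  (8)
  11010  (26)
  00100  (4)
  -----
  00000  (0)
The nim-sum is 0, so this is a P-position: the player to move is in a losing position under optimal play; Anya is about to move from it and so loses — Boris wins.

Boris wins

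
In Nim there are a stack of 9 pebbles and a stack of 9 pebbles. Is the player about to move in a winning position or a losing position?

Nim-sum: 9 ^ 9 = 0.
The nim-sum is 0, so this is a P-position: the player to move is in a losing position under optimal play.

Losing position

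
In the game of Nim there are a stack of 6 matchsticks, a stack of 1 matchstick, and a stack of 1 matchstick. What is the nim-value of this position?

In binary:
  110  (6)
  001  (1)
  001  (1)
  ---
  110  (6)

6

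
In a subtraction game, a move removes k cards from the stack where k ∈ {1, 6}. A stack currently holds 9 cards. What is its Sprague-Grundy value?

Compute g(0), g(1), … for moves {1, 6}:
k:     0  1  2  3  4  5  6  7  8  9
g(k):  0  1  0  1  0  1  2  0  1  0
So g(9) = 0.

0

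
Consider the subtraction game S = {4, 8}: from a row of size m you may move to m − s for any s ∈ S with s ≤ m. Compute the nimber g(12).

Compute g(0), g(1), … for moves {4, 8}:
g(0) = mex{} = 0
g(1) = mex{} = 0
g(2) = mex{} = 0
g(3) = mex{} = 0
g(4) = mex{0} = 1
g(5) = mex{0} = 1
g(6) = mex{0} = 1
g(7) = mex{0} = 1
g(8) = mex{0,1} = 2
g(9) = mex{0,1} = 2
g(10) = mex{0,1} = 2
g(11) = mex{0,1} = 2
g(12) = mex{1,2} = 0
So g(12) = 0.

0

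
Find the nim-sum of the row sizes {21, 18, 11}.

12

Nim-sum: 21 XOR 18 XOR 11 = 12.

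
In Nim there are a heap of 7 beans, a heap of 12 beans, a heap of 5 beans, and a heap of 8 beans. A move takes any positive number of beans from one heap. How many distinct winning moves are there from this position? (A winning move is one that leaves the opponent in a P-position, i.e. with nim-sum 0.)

In binary:
  0111  (7)
  1100  (12)
  0101  (5)
  1000  (8)
  ----
  0110  (6)
The overall nim-sum is X = 6. A heap of size p has a winning move iff p XOR X < p (reduce it to p XOR X).
  7: 7 XOR 6 = 1 < 7 — winning move (to 1).
  12: 12 XOR 6 = 10 < 12 — winning move (to 10).
  5: 5 XOR 6 = 3 < 5 — winning move (to 3).
  8: 8 XOR 6 = 14 ≥ 8 — no move.
That gives 3 winning moves.

3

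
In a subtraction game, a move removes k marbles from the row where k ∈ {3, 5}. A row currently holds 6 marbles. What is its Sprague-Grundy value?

2

Compute g(0), g(1), … for moves {3, 5}:
g(0) = mex{} = 0
g(1) = mex{} = 0
g(2) = mex{} = 0
g(3) = mex{0} = 1
g(4) = mex{0} = 1
g(5) = mex{0} = 1
g(6) = mex{0,1} = 2
So g(6) = 2.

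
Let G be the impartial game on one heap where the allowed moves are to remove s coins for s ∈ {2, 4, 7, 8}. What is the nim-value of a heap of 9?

4

Grundy values for subtraction set {2, 4, 7, 8}:
k:     0  1  2  3  4  5  6  7  8  9
g(k):  0  0  1  1  2  2  0  3  1  4
So g(9) = 4.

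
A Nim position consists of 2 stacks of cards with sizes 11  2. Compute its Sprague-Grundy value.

9

In binary:
  1011  (11)
  0010  (2)
  ----
  1001  (9)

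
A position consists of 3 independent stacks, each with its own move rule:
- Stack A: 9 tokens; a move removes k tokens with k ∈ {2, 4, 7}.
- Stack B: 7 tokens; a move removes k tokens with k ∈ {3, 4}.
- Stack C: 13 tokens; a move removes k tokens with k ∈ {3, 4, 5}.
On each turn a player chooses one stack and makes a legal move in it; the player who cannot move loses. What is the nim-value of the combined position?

For stack A, compute g(0), g(1), … with moves {2, 4, 7}:
g(0) = mex{} = 0
g(1) = mex{} = 0
g(2) = mex{0} = 1
g(3) = mex{0} = 1
g(4) = mex{0,1} = 2
g(5) = mex{0,1} = 2
g(6) = mex{1,2} = 0
g(7) = mex{0,1,2} = 3
g(8) = mex{0,2} = 1
g(9) = mex{1,2,3} = 0
So g(9) = 0.
Build the Grundy sequence for stack B with g(k) = mex{g(k−s) : s ∈ {3, 4}, s ≤ k}:
k:     0  1  2  3  4  5  6  7
g(k):  0  0  0  1  1  1  2  0
So g(7) = 0.
Build the Grundy sequence for stack C with g(k) = mex{g(k−s) : s ∈ {3, 4, 5}, s ≤ k}:
g(0) = mex{} = 0
g(1) = mex{} = 0
g(2) = mex{} = 0
g(3) = mex{0} = 1
g(4) = mex{0} = 1
g(5) = mex{0} = 1
g(6) = mex{0,1} = 2
g(7) = mex{0,1} = 2
g(8) = mex{1} = 0
g(9) = mex{1,2} = 0
g(10) = mex{1,2} = 0
g(11) = mex{0,2} = 1
g(12) = mex{0,2} = 1
g(13) = mex{0} = 1
So g(13) = 1.
By the Sprague-Grundy theorem, the Grundy value of a sum of independent games is the XOR of the component values.
Combined value = 0 XOR 0 XOR 1 = 1.

1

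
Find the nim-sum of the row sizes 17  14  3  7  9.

Compute the nim-sum pairwise:
17 XOR 14 = 31
31 XOR 3 = 28
28 XOR 7 = 27
27 XOR 9 = 18

18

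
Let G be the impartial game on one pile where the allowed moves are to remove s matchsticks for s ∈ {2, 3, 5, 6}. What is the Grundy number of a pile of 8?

Compute g(0), g(1), … for moves {2, 3, 5, 6}:
g(0) = mex{} = 0
g(1) = mex{} = 0
g(2) = mex{0} = 1
g(3) = mex{0} = 1
g(4) = mex{0,1} = 2
g(5) = mex{0,1} = 2
g(6) = mex{0,1,2} = 3
g(7) = mex{0,1,2} = 3
g(8) = mex{1,2,3} = 0
So g(8) = 0.

0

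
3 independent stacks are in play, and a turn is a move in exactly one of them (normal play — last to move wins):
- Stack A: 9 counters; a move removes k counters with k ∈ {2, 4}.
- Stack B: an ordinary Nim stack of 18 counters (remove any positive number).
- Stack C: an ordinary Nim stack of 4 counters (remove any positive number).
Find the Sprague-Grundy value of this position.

Build the Grundy sequence for stack A with g(k) = mex{g(k−s) : s ∈ {2, 4}, s ≤ k}:
k:     0  1  2  3  4  5  6  7  8  9
g(k):  0  0  1  1  2  2  0  0  1  1
So g(9) = 1.
Stack B is a plain Nim stack of size 18, so its Grundy value is 18.
Stack C is a plain Nim stack of size 4, so its Grundy value is 4.
By the Sprague-Grundy theorem, the Grundy value of a sum of independent games is the XOR of the component values.
Combined value = 1 ⊕ 18 ⊕ 4 = 23.

23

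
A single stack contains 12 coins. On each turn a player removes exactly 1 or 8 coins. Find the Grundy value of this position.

1

Build the Grundy sequence with g(k) = mex{g(k−s) : s ∈ {1, 8}, s ≤ k}:
g(0) = mex{} = 0
g(1) = mex{0} = 1
g(2) = mex{1} = 0
g(3) = mex{0} = 1
g(4) = mex{1} = 0
g(5) = mex{0} = 1
g(6) = mex{1} = 0
g(7) = mex{0} = 1
g(8) = mex{0,1} = 2
g(9) = mex{1,2} = 0
g(10) = mex{0} = 1
g(11) = mex{1} = 0
g(12) = mex{0} = 1
So g(12) = 1.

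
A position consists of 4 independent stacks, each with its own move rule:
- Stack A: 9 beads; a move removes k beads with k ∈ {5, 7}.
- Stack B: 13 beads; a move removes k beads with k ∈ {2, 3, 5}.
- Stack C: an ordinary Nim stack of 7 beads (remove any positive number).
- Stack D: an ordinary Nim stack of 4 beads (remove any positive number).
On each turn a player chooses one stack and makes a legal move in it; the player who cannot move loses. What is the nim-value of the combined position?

1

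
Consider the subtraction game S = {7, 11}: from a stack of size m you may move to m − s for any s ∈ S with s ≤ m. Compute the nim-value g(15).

Compute g(0), g(1), … for moves {7, 11}:
k:     0  1  2  3  4  5  6  7  8  9 10 11 12 13 14 15
g(k):  0  0  0  0  0  0  0  1  1  1  1  1  1  1  2  2
So g(15) = 2.

2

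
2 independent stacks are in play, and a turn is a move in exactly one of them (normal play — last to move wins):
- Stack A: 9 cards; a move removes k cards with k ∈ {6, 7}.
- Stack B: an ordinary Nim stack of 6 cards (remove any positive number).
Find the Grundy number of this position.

Grundy values for stack A (subtraction set {6, 7}):
k:     0  1  2  3  4  5  6  7  8  9
g(k):  0  0  0  0  0  0  1  1  1  1
So g(9) = 1.
Stack B is a plain Nim stack of size 6, so its Grundy value is 6.
By the Sprague-Grundy theorem, the Grundy value of a sum of independent games is the XOR of the component values.
Combined value = 1 XOR 6 = 7.

7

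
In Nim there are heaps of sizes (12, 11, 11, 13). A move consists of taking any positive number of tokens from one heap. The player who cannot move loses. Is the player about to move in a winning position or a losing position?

Winning position

Compute the nim-sum pairwise:
12 ^ 11 = 7
7 ^ 11 = 12
12 ^ 13 = 1
The nim-sum is 1 ≠ 0, so this is an N-position: the player to move can win.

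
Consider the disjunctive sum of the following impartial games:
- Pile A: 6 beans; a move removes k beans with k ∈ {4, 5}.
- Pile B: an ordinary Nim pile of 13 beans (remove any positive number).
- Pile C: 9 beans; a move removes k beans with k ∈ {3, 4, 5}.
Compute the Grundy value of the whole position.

12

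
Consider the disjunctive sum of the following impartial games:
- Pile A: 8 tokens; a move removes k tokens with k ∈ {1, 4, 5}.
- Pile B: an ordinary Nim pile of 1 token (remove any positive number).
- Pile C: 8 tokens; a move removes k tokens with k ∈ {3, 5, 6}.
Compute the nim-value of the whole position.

3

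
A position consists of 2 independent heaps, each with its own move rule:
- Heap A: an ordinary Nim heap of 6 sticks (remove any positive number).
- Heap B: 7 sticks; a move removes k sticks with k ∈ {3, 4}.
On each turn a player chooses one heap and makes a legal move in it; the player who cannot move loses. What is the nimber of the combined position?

6

Heap A is a plain Nim heap of size 6, so its Grundy value is 6.
For heap B, compute g(0), g(1), … with moves {3, 4}:
g(0) = mex{} = 0
g(1) = mex{} = 0
g(2) = mex{} = 0
g(3) = mex{0} = 1
g(4) = mex{0} = 1
g(5) = mex{0} = 1
g(6) = mex{0,1} = 2
g(7) = mex{1} = 0
So g(7) = 0.
The value of a disjunctive sum is the nim-sum of the parts.
Combined value = 6 XOR 0 = 6.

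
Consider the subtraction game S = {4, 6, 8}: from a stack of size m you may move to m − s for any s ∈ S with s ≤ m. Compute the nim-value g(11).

2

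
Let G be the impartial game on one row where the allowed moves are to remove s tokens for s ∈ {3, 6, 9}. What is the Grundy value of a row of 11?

Compute g(0), g(1), … for moves {3, 6, 9}:
g(0) = mex{} = 0
g(1) = mex{} = 0
g(2) = mex{} = 0
g(3) = mex{0} = 1
g(4) = mex{0} = 1
g(5) = mex{0} = 1
g(6) = mex{0,1} = 2
g(7) = mex{0,1} = 2
g(8) = mex{0,1} = 2
g(9) = mex{0,1,2} = 3
g(10) = mex{0,1,2} = 3
g(11) = mex{0,1,2} = 3
So g(11) = 3.

3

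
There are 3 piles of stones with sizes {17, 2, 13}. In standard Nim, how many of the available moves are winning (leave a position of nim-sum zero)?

1

Nim-sum: 17 ^ 2 ^ 13 = 30.
The overall nim-sum is X = 30. A pile of size p has a winning move iff p XOR X < p (reduce it to p XOR X).
  17: 17 XOR 30 = 15 < 17 — winning move (to 15).
  2: 2 XOR 30 = 28 ≥ 2 — no move.
  13: 13 XOR 30 = 19 ≥ 13 — no move.
That gives 1 winning move.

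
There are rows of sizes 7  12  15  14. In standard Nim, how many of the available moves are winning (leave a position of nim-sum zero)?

Nim-sum: 7 ⊕ 12 ⊕ 15 ⊕ 14 = 10.
The overall nim-sum is X = 10. A row of size p has a winning move iff p XOR X < p (reduce it to p XOR X).
  7: 7 XOR 10 = 13 ≥ 7 — no move.
  12: 12 XOR 10 = 6 < 12 — winning move (to 6).
  15: 15 XOR 10 = 5 < 15 — winning move (to 5).
  14: 14 XOR 10 = 4 < 14 — winning move (to 4).
That gives 3 winning moves.

3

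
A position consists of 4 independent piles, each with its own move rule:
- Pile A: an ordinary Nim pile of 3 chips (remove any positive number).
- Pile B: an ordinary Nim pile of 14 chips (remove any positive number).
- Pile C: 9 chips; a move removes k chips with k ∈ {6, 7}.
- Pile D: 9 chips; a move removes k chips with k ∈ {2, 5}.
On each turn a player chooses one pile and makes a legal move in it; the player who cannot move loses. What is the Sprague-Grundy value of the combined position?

Pile A is a plain Nim pile of size 3, so its Grundy value is 3.
Pile B is a plain Nim pile of size 14, so its Grundy value is 14.
For pile C, compute g(0), g(1), … with moves {6, 7}:
k:     0  1  2  3  4  5  6  7  8  9
g(k):  0  0  0  0  0  0  1  1  1  1
So g(9) = 1.
For pile D, compute g(0), g(1), … with moves {2, 5}:
k:     0  1  2  3  4  5  6  7  8  9
g(k):  0  0  1  1  0  2  1  0  0  1
So g(9) = 1.
By the Sprague-Grundy theorem, the Grundy value of a sum of independent games is the XOR of the component values.
Combined value = 3 ⊕ 14 ⊕ 1 ⊕ 1 = 13.

13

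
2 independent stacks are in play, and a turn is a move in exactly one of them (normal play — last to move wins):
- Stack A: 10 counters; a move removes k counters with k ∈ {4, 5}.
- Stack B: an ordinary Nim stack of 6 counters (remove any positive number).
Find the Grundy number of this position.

6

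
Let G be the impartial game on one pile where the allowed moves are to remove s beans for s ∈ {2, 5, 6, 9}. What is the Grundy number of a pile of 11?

0

Grundy values for subtraction set {2, 5, 6, 9}:
k:     0  1  2  3  4  5  6  7  8  9 10 11
g(k):  0  0  1  1  0  2  1  3  0  2  1  0
So g(11) = 0.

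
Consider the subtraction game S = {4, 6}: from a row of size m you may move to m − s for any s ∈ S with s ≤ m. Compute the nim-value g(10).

0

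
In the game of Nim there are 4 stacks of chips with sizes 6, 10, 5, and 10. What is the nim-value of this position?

3

Compute the nim-sum pairwise:
6 XOR 10 = 12
12 XOR 5 = 9
9 XOR 10 = 3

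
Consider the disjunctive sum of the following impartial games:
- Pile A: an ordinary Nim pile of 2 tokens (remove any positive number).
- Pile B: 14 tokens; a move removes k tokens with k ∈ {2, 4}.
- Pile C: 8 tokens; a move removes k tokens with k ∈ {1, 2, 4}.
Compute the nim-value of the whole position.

Pile A is a plain Nim pile of size 2, so its Grundy value is 2.
Build the Grundy sequence for pile B with g(k) = mex{g(k−s) : s ∈ {2, 4}, s ≤ k}:
k:     0  1  2  3  4  5  6  7  8  9 10 11 12 13 14
g(k):  0  0  1  1  2  2  0  0  1  1  2  2  0  0  1
So g(14) = 1.
Build the Grundy sequence for pile C with g(k) = mex{g(k−s) : s ∈ {1, 2, 4}, s ≤ k}:
k:     0  1  2  3  4  5  6  7  8
g(k):  0  1  2  0  1  2  0  1  2
So g(8) = 2.
By the Sprague-Grundy theorem, the Grundy value of a sum of independent games is the XOR of the component values.
Combined value = 2 ⊕ 1 ⊕ 2 = 1.

1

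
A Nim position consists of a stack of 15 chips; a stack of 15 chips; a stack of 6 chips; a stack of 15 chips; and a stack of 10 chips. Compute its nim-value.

3

Compute the nim-sum pairwise:
15 ^ 15 = 0
0 ^ 6 = 6
6 ^ 15 = 9
9 ^ 10 = 3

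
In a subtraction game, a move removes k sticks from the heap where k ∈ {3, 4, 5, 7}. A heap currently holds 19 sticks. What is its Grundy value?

3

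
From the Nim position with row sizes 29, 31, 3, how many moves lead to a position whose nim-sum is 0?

3

Bitwise XOR of the heap sizes:
  11101  (29)
  11111  (31)
  00011  (3)
  -----
  00001  (1)
The overall nim-sum is X = 1. A row of size p has a winning move iff p XOR X < p (reduce it to p XOR X).
  29: 29 XOR 1 = 28 < 29 — winning move (to 28).
  31: 31 XOR 1 = 30 < 31 — winning move (to 30).
  3: 3 XOR 1 = 2 < 3 — winning move (to 2).
That gives 3 winning moves.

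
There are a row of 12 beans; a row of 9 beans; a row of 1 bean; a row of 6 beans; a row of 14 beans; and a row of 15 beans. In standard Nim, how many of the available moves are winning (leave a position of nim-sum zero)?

3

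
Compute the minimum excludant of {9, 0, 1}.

2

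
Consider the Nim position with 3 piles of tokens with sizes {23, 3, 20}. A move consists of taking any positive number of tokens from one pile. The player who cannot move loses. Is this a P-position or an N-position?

Compute the nim-sum pairwise:
23 XOR 3 = 20
20 XOR 20 = 0
The nim-sum is 0, so this is a P-position: the player to move is in a losing position under optimal play.

P-position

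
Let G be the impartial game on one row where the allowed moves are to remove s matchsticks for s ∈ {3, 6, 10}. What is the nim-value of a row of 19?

Compute g(0), g(1), … for moves {3, 6, 10}:
k:     0  1  2  3  4  5  6  7  8  9 10 11 12 13 14 15 16 17 18 19
g(k):  0  0  0  1  1  1  2  2  2  0  3  3  1  0  0  2  1  1  0  2
So g(19) = 2.

2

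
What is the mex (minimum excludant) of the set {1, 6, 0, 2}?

3

The values 0, 1, 2 are all present; 3 is the first non-negative integer missing from the set.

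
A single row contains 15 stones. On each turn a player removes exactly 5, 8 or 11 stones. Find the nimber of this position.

3

Build the Grundy sequence with g(k) = mex{g(k−s) : s ∈ {5, 8, 11}, s ≤ k}:
k:     0  1  2  3  4  5  6  7  8  9 10 11 12 13 14 15
g(k):  0  0  0  0  0  1  1  1  1  1  2  2  2  2  2  3
So g(15) = 3.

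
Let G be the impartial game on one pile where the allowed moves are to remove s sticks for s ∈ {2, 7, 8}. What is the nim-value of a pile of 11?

3

Build the Grundy sequence with g(k) = mex{g(k−s) : s ∈ {2, 7, 8}, s ≤ k}:
g(0) = mex{} = 0
g(1) = mex{} = 0
g(2) = mex{0} = 1
g(3) = mex{0} = 1
g(4) = mex{1} = 0
g(5) = mex{1} = 0
g(6) = mex{0} = 1
g(7) = mex{0} = 1
g(8) = mex{0,1} = 2
g(9) = mex{0,1} = 2
g(10) = mex{1,2} = 0
g(11) = mex{0,1,2} = 3
So g(11) = 3.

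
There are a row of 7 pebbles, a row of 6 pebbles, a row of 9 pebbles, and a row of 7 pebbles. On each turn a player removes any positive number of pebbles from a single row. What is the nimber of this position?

In binary:
  0111  (7)
  0110  (6)
  1001  (9)
  0111  (7)
  ----
  1111  (15)

15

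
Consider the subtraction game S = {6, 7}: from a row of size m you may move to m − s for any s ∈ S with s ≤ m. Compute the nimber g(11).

Build the Grundy sequence with g(k) = mex{g(k−s) : s ∈ {6, 7}, s ≤ k}:
g(0) = mex{} = 0
g(1) = mex{} = 0
g(2) = mex{} = 0
g(3) = mex{} = 0
g(4) = mex{} = 0
g(5) = mex{} = 0
g(6) = mex{0} = 1
g(7) = mex{0} = 1
g(8) = mex{0} = 1
g(9) = mex{0} = 1
g(10) = mex{0} = 1
g(11) = mex{0} = 1
So g(11) = 1.

1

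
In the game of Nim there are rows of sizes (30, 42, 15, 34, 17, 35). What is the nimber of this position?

Compute the nim-sum pairwise:
30 XOR 42 = 52
52 XOR 15 = 59
59 XOR 34 = 25
25 XOR 17 = 8
8 XOR 35 = 43

43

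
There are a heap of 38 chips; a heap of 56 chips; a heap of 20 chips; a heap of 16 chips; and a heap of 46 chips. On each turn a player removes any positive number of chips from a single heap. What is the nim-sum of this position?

52

Compute the nim-sum pairwise:
38 ⊕ 56 = 30
30 ⊕ 20 = 10
10 ⊕ 16 = 26
26 ⊕ 46 = 52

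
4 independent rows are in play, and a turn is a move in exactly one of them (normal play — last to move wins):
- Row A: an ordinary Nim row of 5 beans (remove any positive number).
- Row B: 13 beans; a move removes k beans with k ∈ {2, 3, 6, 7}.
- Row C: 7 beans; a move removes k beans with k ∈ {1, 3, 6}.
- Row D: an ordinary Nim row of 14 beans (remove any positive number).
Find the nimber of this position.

10

Row A is a plain Nim row of size 5, so its Grundy value is 5.
Build the Grundy sequence for row B with g(k) = mex{g(k−s) : s ∈ {2, 3, 6, 7}, s ≤ k}:
k:     0  1  2  3  4  5  6  7  8  9 10 11 12 13
g(k):  0  0  1  1  2  0  3  1  2  0  0  1  1  2
So g(13) = 2.
For row C, compute g(0), g(1), … with moves {1, 3, 6}:
g(0) = mex{} = 0
g(1) = mex{0} = 1
g(2) = mex{1} = 0
g(3) = mex{0} = 1
g(4) = mex{1} = 0
g(5) = mex{0} = 1
g(6) = mex{0,1} = 2
g(7) = mex{0,1,2} = 3
So g(7) = 3.
Row D is a plain Nim row of size 14, so its Grundy value is 14.
By the Sprague-Grundy theorem, the Grundy value of a sum of independent games is the XOR of the component values.
Combined value = 5 ⊕ 2 ⊕ 3 ⊕ 14 = 10.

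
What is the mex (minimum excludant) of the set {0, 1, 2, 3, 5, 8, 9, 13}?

4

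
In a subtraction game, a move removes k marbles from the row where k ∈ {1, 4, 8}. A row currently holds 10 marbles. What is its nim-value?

3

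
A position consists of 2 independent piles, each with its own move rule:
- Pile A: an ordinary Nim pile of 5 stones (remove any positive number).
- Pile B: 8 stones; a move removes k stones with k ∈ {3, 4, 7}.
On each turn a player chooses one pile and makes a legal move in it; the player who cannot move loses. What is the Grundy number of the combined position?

7

Pile A is a plain Nim pile of size 5, so its Grundy value is 5.
For pile B, compute g(0), g(1), … with moves {3, 4, 7}:
g(0) = mex{} = 0
g(1) = mex{} = 0
g(2) = mex{} = 0
g(3) = mex{0} = 1
g(4) = mex{0} = 1
g(5) = mex{0} = 1
g(6) = mex{0,1} = 2
g(7) = mex{0,1} = 2
g(8) = mex{0,1} = 2
So g(8) = 2.
The value of a disjunctive sum is the nim-sum of the parts.
Combined value = 5 XOR 2 = 7.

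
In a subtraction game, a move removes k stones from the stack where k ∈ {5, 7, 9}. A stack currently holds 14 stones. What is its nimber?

Grundy values for subtraction set {5, 7, 9}:
g(0) = mex{} = 0
g(1) = mex{} = 0
g(2) = mex{} = 0
g(3) = mex{} = 0
g(4) = mex{} = 0
g(5) = mex{0} = 1
g(6) = mex{0} = 1
g(7) = mex{0} = 1
g(8) = mex{0} = 1
g(9) = mex{0} = 1
g(10) = mex{0,1} = 2
g(11) = mex{0,1} = 2
g(12) = mex{0,1} = 2
g(13) = mex{0,1} = 2
g(14) = mex{1} = 0
So g(14) = 0.

0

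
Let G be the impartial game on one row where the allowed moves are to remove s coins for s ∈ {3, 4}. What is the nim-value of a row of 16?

Compute g(0), g(1), … for moves {3, 4}:
k:     0  1  2  3  4  5  6  7  8  9 10 11 12 13 14 15 16
g(k):  0  0  0  1  1  1  2  0  0  0  1  1  1  2  0  0  0
So g(16) = 0.

0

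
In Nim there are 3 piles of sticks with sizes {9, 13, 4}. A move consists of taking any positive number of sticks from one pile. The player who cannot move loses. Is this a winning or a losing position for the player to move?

Losing position

In binary:
  1001  (9)
  1101  (13)
  0100  (4)
  ----
  0000  (0)
The nim-sum is 0, so this is a P-position: the player to move is in a losing position under optimal play.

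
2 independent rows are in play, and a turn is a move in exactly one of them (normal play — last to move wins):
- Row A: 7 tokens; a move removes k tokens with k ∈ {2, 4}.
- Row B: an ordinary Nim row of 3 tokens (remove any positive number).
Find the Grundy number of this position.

3

For row A, compute g(0), g(1), … with moves {2, 4}:
k:     0  1  2  3  4  5  6  7
g(k):  0  0  1  1  2  2  0  0
So g(7) = 0.
Row B is a plain Nim row of size 3, so its Grundy value is 3.
By the Sprague-Grundy theorem, the Grundy value of a sum of independent games is the XOR of the component values.
Combined value = 0 ⊕ 3 = 3.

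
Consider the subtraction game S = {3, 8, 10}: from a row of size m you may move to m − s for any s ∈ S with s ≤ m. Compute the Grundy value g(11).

3

Build the Grundy sequence with g(k) = mex{g(k−s) : s ∈ {3, 8, 10}, s ≤ k}:
k:     0  1  2  3  4  5  6  7  8  9 10 11
g(k):  0  0  0  1  1  1  0  0  2  1  1  3
So g(11) = 3.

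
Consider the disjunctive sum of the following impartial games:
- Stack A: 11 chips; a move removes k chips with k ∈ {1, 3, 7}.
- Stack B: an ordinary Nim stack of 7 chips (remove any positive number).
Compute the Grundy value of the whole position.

For stack A, compute g(0), g(1), … with moves {1, 3, 7}:
k:     0  1  2  3  4  5  6  7  8  9 10 11
g(k):  0  1  0  1  0  1  0  1  0  1  0  1
So g(11) = 1.
Stack B is a plain Nim stack of size 7, so its Grundy value is 7.
The value of a disjunctive sum is the nim-sum of the parts.
Combined value = 1 XOR 7 = 6.

6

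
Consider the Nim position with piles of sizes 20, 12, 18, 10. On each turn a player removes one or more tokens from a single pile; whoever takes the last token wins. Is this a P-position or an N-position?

P-position

Nim-sum: 20 ⊕ 12 ⊕ 18 ⊕ 10 = 0.
The nim-sum is 0, so this is a P-position: the player to move is in a losing position under optimal play.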